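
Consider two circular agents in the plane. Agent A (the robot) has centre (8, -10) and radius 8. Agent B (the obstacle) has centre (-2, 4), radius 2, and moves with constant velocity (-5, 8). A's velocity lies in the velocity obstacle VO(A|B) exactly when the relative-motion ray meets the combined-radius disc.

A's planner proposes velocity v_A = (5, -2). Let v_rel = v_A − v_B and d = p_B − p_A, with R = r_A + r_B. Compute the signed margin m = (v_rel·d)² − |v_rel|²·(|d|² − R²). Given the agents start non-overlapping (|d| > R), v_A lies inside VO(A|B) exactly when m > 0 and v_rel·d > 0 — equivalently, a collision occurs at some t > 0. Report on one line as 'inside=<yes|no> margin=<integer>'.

d = (-10, 14),  |d|² = 296;  R = 8+2 = 10,  c = 296−10² = 196
v_rel = (10, -10),  |v_rel|² = 200;  v_rel·d = (10)·(-10) + (-10)·(14) = -240
200·t² + 480·t + 196 = 0  ⇒  m = (-240)² − 200·196 = 18400
m = 18400 > 0,  v_rel·d = -240 < 0  ⇒  outside

inside=no margin=18400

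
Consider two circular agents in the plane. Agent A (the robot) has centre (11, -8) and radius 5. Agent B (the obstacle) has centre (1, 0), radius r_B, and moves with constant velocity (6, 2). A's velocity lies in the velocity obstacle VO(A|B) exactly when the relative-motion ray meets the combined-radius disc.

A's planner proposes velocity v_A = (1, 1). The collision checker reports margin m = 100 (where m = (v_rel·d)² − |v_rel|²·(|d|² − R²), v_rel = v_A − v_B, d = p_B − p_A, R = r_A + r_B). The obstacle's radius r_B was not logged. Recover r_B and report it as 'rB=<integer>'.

m = 100
d = (-10, 8);  v_rel = (-5, -1),  |v_rel|² = 26
v_rel×d = (-5)·(8) − (-1)·(-10) = -50
since m = R²·26 − (-50)²:  R² = (2500 + 100) / 26 = 100
R = √100 = 10  ⇒  r_B = 10 − 5 = 5

rB=5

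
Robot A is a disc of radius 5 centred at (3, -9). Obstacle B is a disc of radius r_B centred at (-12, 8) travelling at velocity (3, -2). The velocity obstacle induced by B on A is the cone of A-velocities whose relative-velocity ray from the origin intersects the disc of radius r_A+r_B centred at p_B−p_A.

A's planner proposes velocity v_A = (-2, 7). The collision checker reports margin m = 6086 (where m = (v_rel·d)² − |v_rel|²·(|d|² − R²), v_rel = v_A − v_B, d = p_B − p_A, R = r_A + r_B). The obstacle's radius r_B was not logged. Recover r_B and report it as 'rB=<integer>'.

m = 6086
d = (-15, 17);  v_rel = (-5, 9),  |v_rel|² = 106
v_rel×d = (-5)·(17) − (9)·(-15) = 50
since m = R²·106 − 50²:  R² = (2500 + 6086) / 106 = 81
R = √81 = 9  ⇒  r_B = 9 − 5 = 4

rB=4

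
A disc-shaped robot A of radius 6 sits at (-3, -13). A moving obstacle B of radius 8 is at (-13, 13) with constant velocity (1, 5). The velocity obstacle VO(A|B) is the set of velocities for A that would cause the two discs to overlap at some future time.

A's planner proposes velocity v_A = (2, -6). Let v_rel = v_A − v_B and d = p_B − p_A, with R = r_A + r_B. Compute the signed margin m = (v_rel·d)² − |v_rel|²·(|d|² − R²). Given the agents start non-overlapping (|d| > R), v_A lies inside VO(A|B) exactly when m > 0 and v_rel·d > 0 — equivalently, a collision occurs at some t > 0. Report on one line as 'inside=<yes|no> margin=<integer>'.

d = (-10, 26),  |d|² = 776;  R = 6+8 = 14,  c = 776−14² = 580
v_rel = (1, -11),  |v_rel|² = 122;  v_rel·d = (1)·(-10) + (-11)·(26) = -296
122·t² + 592·t + 580 = 0  ⇒  m = (-296)² − 122·580 = 16856
m = 16856 > 0,  v_rel·d = -296 < 0  ⇒  outside

inside=no margin=16856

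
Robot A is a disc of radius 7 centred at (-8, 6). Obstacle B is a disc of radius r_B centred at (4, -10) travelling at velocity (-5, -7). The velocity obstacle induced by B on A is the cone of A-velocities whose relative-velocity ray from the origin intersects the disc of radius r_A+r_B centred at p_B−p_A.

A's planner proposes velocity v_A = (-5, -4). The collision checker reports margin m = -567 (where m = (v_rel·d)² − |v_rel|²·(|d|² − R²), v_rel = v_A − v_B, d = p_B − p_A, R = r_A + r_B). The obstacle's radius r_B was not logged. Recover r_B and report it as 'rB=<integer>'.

m = -567
d = (12, -16);  v_rel = (0, 3),  |v_rel|² = 9
v_rel×d = (0)·(-16) − (3)·(12) = -36
since m = R²·9 − (-36)²:  R² = (1296 + -567) / 9 = 81
R = √81 = 9  ⇒  r_B = 9 − 7 = 2

rB=2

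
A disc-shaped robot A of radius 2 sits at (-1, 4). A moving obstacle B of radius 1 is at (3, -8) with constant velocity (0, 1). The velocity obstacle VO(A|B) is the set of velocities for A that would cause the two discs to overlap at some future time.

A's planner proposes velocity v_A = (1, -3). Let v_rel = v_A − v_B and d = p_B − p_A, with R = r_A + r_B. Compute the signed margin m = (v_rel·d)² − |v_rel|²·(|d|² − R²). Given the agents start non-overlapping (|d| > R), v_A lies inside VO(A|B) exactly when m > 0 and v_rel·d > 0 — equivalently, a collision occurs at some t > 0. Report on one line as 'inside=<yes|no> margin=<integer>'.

d = (4, -12),  |d|² = 160;  R = 2+1 = 3,  c = 160−3² = 151
v_rel = (1, -4),  |v_rel|² = 17;  v_rel·d = (1)·(4) + (-4)·(-12) = 52
17·t² − 104·t + 151 = 0  ⇒  m = 52² − 17·151 = 137
m = 137 > 0,  v_rel·d = 52 > 0  ⇒  inside

inside=yes margin=137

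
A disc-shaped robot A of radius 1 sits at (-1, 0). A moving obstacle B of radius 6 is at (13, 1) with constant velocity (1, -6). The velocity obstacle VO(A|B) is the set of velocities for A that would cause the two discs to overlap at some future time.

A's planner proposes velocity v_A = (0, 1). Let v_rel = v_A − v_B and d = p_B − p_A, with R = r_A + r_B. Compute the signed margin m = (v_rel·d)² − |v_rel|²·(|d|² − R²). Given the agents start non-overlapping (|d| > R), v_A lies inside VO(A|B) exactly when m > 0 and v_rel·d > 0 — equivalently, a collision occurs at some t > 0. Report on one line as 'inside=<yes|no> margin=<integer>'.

d = (14, 1),  |d|² = 197;  R = 1+6 = 7,  c = 197−7² = 148
v_rel = (-1, 7),  |v_rel|² = 50;  v_rel·d = (-1)·(14) + (7)·(1) = -7
50·t² + 14·t + 148 = 0  ⇒  m = (-7)² − 50·148 = -7351
m = -7351 < 0,  v_rel·d = -7 < 0  ⇒  outside

inside=no margin=-7351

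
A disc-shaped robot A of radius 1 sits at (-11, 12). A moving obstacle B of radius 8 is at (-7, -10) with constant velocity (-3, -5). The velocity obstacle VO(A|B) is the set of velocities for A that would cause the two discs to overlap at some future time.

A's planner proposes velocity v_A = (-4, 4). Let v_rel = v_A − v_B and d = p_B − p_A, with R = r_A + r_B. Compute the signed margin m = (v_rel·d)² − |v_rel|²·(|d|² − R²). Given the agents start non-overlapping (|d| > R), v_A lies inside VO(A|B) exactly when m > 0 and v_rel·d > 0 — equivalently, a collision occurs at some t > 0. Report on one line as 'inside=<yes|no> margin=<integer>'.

d = (4, -22),  |d|² = 500;  R = 1+8 = 9,  c = 500−9² = 419
v_rel = (-1, 9),  |v_rel|² = 82;  v_rel·d = (-1)·(4) + (9)·(-22) = -202
82·t² + 404·t + 419 = 0  ⇒  m = (-202)² − 82·419 = 6446
m = 6446 > 0,  v_rel·d = -202 < 0  ⇒  outside

inside=no margin=6446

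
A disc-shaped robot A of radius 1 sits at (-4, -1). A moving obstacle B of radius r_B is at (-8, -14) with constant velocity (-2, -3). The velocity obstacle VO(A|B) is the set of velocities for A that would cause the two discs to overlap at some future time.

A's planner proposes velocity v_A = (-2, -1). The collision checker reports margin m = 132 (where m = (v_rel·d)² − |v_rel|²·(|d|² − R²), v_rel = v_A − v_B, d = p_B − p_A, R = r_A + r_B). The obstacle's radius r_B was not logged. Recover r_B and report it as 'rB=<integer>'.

m = 132
d = (-4, -13);  v_rel = (0, 2),  |v_rel|² = 4
v_rel×d = (0)·(-13) − (2)·(-4) = 8
since m = R²·4 − 8²:  R² = (64 + 132) / 4 = 49
R = √49 = 7  ⇒  r_B = 7 − 1 = 6

rB=6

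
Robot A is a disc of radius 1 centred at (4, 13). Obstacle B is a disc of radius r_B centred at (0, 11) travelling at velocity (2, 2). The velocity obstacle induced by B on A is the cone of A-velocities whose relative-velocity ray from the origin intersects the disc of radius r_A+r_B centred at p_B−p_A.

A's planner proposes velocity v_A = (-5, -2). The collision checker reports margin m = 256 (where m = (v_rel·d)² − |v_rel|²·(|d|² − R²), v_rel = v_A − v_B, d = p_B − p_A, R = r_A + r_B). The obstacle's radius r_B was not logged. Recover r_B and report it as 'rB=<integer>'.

m = 256
d = (-4, -2);  v_rel = (-7, -4),  |v_rel|² = 65
v_rel×d = (-7)·(-2) − (-4)·(-4) = -2
since m = R²·65 − (-2)²:  R² = (4 + 256) / 65 = 4
R = √4 = 2  ⇒  r_B = 2 − 1 = 1

rB=1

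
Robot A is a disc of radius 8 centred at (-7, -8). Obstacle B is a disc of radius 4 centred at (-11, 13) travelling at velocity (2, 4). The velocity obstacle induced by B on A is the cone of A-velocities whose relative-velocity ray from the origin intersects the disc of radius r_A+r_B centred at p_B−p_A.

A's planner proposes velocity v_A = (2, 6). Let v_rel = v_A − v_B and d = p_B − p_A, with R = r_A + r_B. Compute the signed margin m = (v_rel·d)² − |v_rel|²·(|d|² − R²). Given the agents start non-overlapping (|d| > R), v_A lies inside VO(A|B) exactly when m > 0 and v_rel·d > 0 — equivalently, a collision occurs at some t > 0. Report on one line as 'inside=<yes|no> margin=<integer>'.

d = (-4, 21),  |d|² = 457;  R = 8+4 = 12,  c = 457−12² = 313
v_rel = (0, 2),  |v_rel|² = 4;  v_rel·d = (0)·(-4) + (2)·(21) = 42
4·t² − 84·t + 313 = 0  ⇒  m = 42² − 4·313 = 512
m = 512 > 0,  v_rel·d = 42 > 0  ⇒  inside

inside=yes margin=512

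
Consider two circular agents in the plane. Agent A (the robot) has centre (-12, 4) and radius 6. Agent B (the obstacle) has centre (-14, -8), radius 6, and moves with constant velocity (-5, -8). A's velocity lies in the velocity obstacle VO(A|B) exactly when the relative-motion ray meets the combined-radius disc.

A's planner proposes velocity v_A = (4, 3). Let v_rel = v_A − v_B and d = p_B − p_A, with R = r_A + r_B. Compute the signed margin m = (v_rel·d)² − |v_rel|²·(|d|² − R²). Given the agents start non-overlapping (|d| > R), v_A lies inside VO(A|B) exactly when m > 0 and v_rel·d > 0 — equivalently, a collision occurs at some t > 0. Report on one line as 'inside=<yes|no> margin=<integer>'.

d = (-2, -12),  |d|² = 148;  R = 6+6 = 12,  c = 148−12² = 4
v_rel = (9, 11),  |v_rel|² = 202;  v_rel·d = (9)·(-2) + (11)·(-12) = -150
202·t² + 300·t + 4 = 0  ⇒  m = (-150)² − 202·4 = 21692
m = 21692 > 0,  v_rel·d = -150 < 0  ⇒  outside

inside=no margin=21692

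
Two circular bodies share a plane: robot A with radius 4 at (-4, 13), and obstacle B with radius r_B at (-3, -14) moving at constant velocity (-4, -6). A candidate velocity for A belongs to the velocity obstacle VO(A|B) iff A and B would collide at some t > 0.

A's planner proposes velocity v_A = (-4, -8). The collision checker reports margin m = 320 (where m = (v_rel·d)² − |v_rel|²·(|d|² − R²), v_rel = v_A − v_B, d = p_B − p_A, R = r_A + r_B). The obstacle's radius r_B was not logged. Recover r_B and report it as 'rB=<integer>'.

m = 320
d = (1, -27);  v_rel = (0, -2),  |v_rel|² = 4
v_rel×d = (0)·(-27) − (-2)·(1) = 2
since m = R²·4 − 2²:  R² = (4 + 320) / 4 = 81
R = √81 = 9  ⇒  r_B = 9 − 4 = 5

rB=5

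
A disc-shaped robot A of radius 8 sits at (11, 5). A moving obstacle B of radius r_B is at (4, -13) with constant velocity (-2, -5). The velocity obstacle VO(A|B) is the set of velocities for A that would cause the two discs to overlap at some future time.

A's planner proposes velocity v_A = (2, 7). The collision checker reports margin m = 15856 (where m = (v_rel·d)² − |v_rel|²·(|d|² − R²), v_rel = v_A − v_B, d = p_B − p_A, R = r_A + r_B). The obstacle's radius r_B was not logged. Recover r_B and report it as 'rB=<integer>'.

m = 15856
d = (-7, -18);  v_rel = (4, 12),  |v_rel|² = 160
v_rel×d = (4)·(-18) − (12)·(-7) = 12
since m = R²·160 − 12²:  R² = (144 + 15856) / 160 = 100
R = √100 = 10  ⇒  r_B = 10 − 8 = 2

rB=2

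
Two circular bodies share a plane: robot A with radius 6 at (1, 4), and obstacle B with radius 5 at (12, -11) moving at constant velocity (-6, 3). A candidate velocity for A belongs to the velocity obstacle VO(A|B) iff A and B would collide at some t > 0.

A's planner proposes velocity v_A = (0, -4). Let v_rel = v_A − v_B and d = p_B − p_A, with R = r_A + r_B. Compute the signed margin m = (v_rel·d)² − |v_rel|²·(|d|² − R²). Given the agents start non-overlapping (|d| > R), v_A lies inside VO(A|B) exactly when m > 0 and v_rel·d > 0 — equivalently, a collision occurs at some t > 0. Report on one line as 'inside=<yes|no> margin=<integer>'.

d = (11, -15),  |d|² = 346;  R = 6+5 = 11,  c = 346−11² = 225
v_rel = (6, -7),  |v_rel|² = 85;  v_rel·d = (6)·(11) + (-7)·(-15) = 171
85·t² − 342·t + 225 = 0  ⇒  m = 171² − 85·225 = 10116
m = 10116 > 0,  v_rel·d = 171 > 0  ⇒  inside

inside=yes margin=10116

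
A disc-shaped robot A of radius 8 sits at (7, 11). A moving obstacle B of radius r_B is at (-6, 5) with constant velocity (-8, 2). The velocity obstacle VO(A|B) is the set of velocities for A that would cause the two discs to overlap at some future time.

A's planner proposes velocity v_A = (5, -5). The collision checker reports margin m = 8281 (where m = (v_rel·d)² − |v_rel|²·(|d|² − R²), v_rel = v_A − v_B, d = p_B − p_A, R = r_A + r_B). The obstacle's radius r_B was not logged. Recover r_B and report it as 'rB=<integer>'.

m = 8281
d = (-13, -6);  v_rel = (13, -7),  |v_rel|² = 218
v_rel×d = (13)·(-6) − (-7)·(-13) = -169
since m = R²·218 − (-169)²:  R² = (28561 + 8281) / 218 = 169
R = √169 = 13  ⇒  r_B = 13 − 8 = 5

rB=5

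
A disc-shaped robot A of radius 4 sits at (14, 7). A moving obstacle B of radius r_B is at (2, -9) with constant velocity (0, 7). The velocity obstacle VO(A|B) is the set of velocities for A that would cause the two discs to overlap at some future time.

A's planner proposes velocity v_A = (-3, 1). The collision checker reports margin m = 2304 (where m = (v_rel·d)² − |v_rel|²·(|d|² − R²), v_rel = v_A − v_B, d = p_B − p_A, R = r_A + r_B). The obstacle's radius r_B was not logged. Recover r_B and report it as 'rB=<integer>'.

m = 2304
d = (-12, -16);  v_rel = (-3, -6),  |v_rel|² = 45
v_rel×d = (-3)·(-16) − (-6)·(-12) = -24
since m = R²·45 − (-24)²:  R² = (576 + 2304) / 45 = 64
R = √64 = 8  ⇒  r_B = 8 − 4 = 4

rB=4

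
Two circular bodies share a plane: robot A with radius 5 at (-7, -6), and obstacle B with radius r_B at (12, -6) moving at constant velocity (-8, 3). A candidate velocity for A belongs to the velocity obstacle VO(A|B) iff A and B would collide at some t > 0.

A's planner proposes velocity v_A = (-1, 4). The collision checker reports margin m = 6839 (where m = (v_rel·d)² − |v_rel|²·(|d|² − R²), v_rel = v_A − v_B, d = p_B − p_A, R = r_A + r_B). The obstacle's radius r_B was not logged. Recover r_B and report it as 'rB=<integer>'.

m = 6839
d = (19, 0);  v_rel = (7, 1),  |v_rel|² = 50
v_rel×d = (7)·(0) − (1)·(19) = -19
since m = R²·50 − (-19)²:  R² = (361 + 6839) / 50 = 144
R = √144 = 12  ⇒  r_B = 12 − 5 = 7

rB=7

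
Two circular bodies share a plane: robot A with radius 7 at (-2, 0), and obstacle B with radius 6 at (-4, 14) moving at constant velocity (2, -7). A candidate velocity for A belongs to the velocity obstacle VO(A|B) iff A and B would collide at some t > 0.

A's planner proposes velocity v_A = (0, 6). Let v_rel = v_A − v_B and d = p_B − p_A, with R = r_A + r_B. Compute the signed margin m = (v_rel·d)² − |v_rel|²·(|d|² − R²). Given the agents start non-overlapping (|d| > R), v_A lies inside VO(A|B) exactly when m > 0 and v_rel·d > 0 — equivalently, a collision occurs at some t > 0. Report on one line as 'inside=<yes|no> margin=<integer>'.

d = (-2, 14),  |d|² = 200;  R = 7+6 = 13,  c = 200−13² = 31
v_rel = (-2, 13),  |v_rel|² = 173;  v_rel·d = (-2)·(-2) + (13)·(14) = 186
173·t² − 372·t + 31 = 0  ⇒  m = 186² − 173·31 = 29233
m = 29233 > 0,  v_rel·d = 186 > 0  ⇒  inside

inside=yes margin=29233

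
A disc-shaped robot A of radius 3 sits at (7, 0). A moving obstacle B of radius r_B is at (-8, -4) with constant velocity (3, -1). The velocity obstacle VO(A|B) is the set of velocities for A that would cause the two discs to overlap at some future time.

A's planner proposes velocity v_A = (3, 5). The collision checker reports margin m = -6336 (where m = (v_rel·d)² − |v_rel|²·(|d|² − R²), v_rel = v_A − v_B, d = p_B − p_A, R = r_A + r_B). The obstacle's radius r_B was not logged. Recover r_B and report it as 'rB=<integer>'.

m = -6336
d = (-15, -4);  v_rel = (0, 6),  |v_rel|² = 36
v_rel×d = (0)·(-4) − (6)·(-15) = 90
since m = R²·36 − 90²:  R² = (8100 + -6336) / 36 = 49
R = √49 = 7  ⇒  r_B = 7 − 3 = 4

rB=4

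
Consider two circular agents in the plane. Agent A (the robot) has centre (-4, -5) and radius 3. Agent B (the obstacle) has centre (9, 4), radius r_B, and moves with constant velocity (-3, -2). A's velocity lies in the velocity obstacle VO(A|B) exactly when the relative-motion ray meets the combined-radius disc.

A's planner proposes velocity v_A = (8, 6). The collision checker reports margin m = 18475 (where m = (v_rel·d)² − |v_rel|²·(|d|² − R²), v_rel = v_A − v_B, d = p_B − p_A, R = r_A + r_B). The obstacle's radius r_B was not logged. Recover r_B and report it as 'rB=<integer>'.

m = 18475
d = (13, 9);  v_rel = (11, 8),  |v_rel|² = 185
v_rel×d = (11)·(9) − (8)·(13) = -5
since m = R²·185 − (-5)²:  R² = (25 + 18475) / 185 = 100
R = √100 = 10  ⇒  r_B = 10 − 3 = 7

rB=7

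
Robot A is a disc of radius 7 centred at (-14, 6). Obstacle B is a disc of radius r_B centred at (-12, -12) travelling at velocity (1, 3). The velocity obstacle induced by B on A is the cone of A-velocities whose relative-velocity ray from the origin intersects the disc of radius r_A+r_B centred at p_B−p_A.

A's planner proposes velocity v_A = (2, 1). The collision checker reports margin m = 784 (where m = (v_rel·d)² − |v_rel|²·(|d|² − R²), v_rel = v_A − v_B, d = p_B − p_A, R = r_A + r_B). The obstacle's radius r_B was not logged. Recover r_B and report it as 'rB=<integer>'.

m = 784
d = (2, -18);  v_rel = (1, -2),  |v_rel|² = 5
v_rel×d = (1)·(-18) − (-2)·(2) = -14
since m = R²·5 − (-14)²:  R² = (196 + 784) / 5 = 196
R = √196 = 14  ⇒  r_B = 14 − 7 = 7

rB=7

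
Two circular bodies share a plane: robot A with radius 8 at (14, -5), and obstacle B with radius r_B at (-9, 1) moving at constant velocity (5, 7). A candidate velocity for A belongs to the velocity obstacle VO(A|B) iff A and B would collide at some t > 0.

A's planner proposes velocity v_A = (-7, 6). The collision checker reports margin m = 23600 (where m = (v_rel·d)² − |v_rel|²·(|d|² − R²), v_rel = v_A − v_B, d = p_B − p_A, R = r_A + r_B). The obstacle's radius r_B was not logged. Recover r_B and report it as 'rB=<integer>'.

m = 23600
d = (-23, 6);  v_rel = (-12, -1),  |v_rel|² = 145
v_rel×d = (-12)·(6) − (-1)·(-23) = -95
since m = R²·145 − (-95)²:  R² = (9025 + 23600) / 145 = 225
R = √225 = 15  ⇒  r_B = 15 − 8 = 7

rB=7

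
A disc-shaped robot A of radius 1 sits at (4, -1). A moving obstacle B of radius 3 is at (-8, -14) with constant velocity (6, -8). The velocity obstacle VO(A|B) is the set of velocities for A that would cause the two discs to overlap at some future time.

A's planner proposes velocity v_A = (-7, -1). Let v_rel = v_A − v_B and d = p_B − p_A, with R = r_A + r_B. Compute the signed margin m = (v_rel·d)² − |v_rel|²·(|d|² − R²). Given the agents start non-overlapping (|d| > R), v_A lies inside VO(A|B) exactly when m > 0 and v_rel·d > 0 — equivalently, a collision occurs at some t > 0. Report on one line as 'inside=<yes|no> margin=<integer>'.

d = (-12, -13),  |d|² = 313;  R = 1+3 = 4,  c = 313−4² = 297
v_rel = (-13, 7),  |v_rel|² = 218;  v_rel·d = (-13)·(-12) + (7)·(-13) = 65
218·t² − 130·t + 297 = 0  ⇒  m = 65² − 218·297 = -60521
m = -60521 < 0,  v_rel·d = 65 > 0  ⇒  outside

inside=no margin=-60521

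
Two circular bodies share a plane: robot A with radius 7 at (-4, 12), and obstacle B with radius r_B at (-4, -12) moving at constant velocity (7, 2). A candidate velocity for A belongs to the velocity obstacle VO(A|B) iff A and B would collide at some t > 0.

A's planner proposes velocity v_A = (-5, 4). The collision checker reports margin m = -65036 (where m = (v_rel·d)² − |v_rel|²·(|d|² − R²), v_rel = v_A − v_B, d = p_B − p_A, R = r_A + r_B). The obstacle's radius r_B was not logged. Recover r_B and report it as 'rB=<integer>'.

m = -65036
d = (0, -24);  v_rel = (-12, 2),  |v_rel|² = 148
v_rel×d = (-12)·(-24) − (2)·(0) = 288
since m = R²·148 − 288²:  R² = (82944 + -65036) / 148 = 121
R = √121 = 11  ⇒  r_B = 11 − 7 = 4

rB=4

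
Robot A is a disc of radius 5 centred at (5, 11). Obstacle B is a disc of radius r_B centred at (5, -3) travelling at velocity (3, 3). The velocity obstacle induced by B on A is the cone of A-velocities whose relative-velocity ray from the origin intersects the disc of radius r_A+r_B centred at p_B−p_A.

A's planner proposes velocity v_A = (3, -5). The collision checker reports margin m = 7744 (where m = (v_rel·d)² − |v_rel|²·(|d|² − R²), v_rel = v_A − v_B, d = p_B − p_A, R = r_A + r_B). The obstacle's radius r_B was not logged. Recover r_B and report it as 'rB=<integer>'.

m = 7744
d = (0, -14);  v_rel = (0, -8),  |v_rel|² = 64
v_rel×d = (0)·(-14) − (-8)·(0) = 0
since m = R²·64 − 0²:  R² = (0 + 7744) / 64 = 121
R = √121 = 11  ⇒  r_B = 11 − 5 = 6

rB=6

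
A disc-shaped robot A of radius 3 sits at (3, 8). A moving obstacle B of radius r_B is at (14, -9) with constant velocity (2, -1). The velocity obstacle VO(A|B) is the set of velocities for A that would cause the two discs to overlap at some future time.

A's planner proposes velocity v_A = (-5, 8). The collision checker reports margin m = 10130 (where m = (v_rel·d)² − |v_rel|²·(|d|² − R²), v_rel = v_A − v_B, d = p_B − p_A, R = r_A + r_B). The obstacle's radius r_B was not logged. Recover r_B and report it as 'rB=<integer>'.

m = 10130
d = (11, -17);  v_rel = (-7, 9),  |v_rel|² = 130
v_rel×d = (-7)·(-17) − (9)·(11) = 20
since m = R²·130 − 20²:  R² = (400 + 10130) / 130 = 81
R = √81 = 9  ⇒  r_B = 9 − 3 = 6

rB=6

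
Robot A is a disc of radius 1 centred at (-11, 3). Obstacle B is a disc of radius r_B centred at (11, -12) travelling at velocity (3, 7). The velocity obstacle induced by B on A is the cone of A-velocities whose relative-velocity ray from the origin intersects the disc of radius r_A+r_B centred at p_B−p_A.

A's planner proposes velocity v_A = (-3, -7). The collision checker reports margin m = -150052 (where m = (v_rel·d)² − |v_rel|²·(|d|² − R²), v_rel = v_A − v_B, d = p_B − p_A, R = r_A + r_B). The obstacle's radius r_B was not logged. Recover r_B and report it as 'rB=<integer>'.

m = -150052
d = (22, -15);  v_rel = (-6, -14),  |v_rel|² = 232
v_rel×d = (-6)·(-15) − (-14)·(22) = 398
since m = R²·232 − 398²:  R² = (158404 + -150052) / 232 = 36
R = √36 = 6  ⇒  r_B = 6 − 1 = 5

rB=5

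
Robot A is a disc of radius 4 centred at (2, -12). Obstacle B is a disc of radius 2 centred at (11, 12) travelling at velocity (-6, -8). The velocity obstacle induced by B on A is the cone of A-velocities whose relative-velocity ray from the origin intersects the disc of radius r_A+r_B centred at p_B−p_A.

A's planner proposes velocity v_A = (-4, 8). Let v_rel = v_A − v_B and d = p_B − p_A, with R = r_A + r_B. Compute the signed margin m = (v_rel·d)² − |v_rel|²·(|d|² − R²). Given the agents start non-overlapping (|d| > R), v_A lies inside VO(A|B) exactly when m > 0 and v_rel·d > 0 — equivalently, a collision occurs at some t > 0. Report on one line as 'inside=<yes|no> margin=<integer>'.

d = (9, 24),  |d|² = 657;  R = 4+2 = 6,  c = 657−6² = 621
v_rel = (2, 16),  |v_rel|² = 260;  v_rel·d = (2)·(9) + (16)·(24) = 402
260·t² − 804·t + 621 = 0  ⇒  m = 402² − 260·621 = 144
m = 144 > 0,  v_rel·d = 402 > 0  ⇒  inside

inside=yes margin=144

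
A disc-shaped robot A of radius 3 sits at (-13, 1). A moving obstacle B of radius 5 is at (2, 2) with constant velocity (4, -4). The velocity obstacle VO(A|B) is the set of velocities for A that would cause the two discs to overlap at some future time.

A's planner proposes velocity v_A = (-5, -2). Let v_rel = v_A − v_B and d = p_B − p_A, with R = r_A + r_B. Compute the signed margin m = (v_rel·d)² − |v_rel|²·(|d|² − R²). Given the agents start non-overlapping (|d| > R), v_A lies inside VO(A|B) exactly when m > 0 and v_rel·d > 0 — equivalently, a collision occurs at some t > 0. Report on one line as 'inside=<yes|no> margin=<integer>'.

d = (15, 1),  |d|² = 226;  R = 3+5 = 8,  c = 226−8² = 162
v_rel = (-9, 2),  |v_rel|² = 85;  v_rel·d = (-9)·(15) + (2)·(1) = -133
85·t² + 266·t + 162 = 0  ⇒  m = (-133)² − 85·162 = 3919
m = 3919 > 0,  v_rel·d = -133 < 0  ⇒  outside

inside=no margin=3919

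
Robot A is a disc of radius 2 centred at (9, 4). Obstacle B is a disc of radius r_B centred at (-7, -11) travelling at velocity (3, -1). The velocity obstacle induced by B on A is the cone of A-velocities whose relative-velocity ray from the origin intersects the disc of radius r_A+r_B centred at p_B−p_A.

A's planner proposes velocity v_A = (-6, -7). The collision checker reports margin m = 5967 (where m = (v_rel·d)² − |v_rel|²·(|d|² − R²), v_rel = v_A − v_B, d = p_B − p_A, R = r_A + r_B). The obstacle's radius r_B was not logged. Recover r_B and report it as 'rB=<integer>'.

m = 5967
d = (-16, -15);  v_rel = (-9, -6),  |v_rel|² = 117
v_rel×d = (-9)·(-15) − (-6)·(-16) = 39
since m = R²·117 − 39²:  R² = (1521 + 5967) / 117 = 64
R = √64 = 8  ⇒  r_B = 8 − 2 = 6

rB=6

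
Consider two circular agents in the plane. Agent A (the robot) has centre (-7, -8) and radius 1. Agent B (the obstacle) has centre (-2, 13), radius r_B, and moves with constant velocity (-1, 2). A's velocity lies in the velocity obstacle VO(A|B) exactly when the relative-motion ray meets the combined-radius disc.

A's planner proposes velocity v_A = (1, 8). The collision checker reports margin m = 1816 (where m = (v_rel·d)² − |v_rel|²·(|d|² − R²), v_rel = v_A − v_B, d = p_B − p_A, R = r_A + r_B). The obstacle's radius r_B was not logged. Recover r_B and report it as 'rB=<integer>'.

m = 1816
d = (5, 21);  v_rel = (2, 6),  |v_rel|² = 40
v_rel×d = (2)·(21) − (6)·(5) = 12
since m = R²·40 − 12²:  R² = (144 + 1816) / 40 = 49
R = √49 = 7  ⇒  r_B = 7 − 1 = 6

rB=6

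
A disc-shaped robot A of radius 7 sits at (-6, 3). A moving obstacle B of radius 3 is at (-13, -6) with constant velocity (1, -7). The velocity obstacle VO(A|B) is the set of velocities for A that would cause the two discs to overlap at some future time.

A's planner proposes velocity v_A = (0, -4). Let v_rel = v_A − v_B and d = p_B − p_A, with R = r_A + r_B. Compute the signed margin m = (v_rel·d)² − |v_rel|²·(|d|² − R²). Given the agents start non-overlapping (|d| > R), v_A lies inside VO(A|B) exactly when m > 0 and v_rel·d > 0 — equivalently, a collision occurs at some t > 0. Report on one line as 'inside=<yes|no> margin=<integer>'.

d = (-7, -9),  |d|² = 130;  R = 7+3 = 10,  c = 130−10² = 30
v_rel = (-1, 3),  |v_rel|² = 10;  v_rel·d = (-1)·(-7) + (3)·(-9) = -20
10·t² + 40·t + 30 = 0  ⇒  m = (-20)² − 10·30 = 100
m = 100 > 0,  v_rel·d = -20 < 0  ⇒  outside

inside=no margin=100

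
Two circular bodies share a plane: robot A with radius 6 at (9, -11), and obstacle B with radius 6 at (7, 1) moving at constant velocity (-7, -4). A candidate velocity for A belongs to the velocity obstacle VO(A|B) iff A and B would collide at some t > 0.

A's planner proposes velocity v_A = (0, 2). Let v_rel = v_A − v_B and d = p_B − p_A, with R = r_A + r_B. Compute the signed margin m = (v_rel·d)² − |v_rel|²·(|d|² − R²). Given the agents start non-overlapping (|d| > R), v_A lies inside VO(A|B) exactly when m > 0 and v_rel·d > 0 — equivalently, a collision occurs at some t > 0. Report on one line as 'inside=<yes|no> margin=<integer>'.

d = (-2, 12),  |d|² = 148;  R = 6+6 = 12,  c = 148−12² = 4
v_rel = (7, 6),  |v_rel|² = 85;  v_rel·d = (7)·(-2) + (6)·(12) = 58
85·t² − 116·t + 4 = 0  ⇒  m = 58² − 85·4 = 3024
m = 3024 > 0,  v_rel·d = 58 > 0  ⇒  inside

inside=yes margin=3024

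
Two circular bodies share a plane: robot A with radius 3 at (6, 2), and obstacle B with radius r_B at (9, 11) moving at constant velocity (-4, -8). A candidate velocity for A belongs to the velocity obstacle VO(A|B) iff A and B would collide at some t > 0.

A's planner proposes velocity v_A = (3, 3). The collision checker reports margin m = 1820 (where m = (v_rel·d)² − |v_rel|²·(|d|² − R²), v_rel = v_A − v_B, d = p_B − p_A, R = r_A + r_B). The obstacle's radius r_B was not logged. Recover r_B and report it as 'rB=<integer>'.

m = 1820
d = (3, 9);  v_rel = (7, 11),  |v_rel|² = 170
v_rel×d = (7)·(9) − (11)·(3) = 30
since m = R²·170 − 30²:  R² = (900 + 1820) / 170 = 16
R = √16 = 4  ⇒  r_B = 4 − 3 = 1

rB=1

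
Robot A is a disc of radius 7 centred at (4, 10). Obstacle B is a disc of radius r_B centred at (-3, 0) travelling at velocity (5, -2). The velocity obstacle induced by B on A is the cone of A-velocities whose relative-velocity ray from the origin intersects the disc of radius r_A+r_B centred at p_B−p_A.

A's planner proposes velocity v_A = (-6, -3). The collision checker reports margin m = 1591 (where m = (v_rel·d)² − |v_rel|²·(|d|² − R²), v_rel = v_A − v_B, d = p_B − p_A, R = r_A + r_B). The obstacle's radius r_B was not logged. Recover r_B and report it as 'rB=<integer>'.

m = 1591
d = (-7, -10);  v_rel = (-11, -1),  |v_rel|² = 122
v_rel×d = (-11)·(-10) − (-1)·(-7) = 103
since m = R²·122 − 103²:  R² = (10609 + 1591) / 122 = 100
R = √100 = 10  ⇒  r_B = 10 − 7 = 3

rB=3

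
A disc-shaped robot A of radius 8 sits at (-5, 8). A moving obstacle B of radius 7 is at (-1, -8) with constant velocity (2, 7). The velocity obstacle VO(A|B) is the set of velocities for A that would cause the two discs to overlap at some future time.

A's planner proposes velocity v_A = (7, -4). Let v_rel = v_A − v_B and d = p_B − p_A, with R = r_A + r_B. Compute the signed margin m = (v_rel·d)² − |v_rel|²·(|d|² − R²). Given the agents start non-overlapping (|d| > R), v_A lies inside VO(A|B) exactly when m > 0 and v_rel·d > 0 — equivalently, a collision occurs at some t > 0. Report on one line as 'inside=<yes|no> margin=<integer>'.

d = (4, -16),  |d|² = 272;  R = 8+7 = 15,  c = 272−15² = 47
v_rel = (5, -11),  |v_rel|² = 146;  v_rel·d = (5)·(4) + (-11)·(-16) = 196
146·t² − 392·t + 47 = 0  ⇒  m = 196² − 146·47 = 31554
m = 31554 > 0,  v_rel·d = 196 > 0  ⇒  inside

inside=yes margin=31554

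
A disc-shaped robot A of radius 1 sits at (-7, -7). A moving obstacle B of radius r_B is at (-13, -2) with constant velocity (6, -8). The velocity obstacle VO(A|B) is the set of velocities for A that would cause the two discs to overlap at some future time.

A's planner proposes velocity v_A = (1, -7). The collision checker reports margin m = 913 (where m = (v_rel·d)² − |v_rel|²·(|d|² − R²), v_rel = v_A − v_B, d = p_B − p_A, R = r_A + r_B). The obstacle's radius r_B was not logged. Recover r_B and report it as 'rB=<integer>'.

m = 913
d = (-6, 5);  v_rel = (-5, 1),  |v_rel|² = 26
v_rel×d = (-5)·(5) − (1)·(-6) = -19
since m = R²·26 − (-19)²:  R² = (361 + 913) / 26 = 49
R = √49 = 7  ⇒  r_B = 7 − 1 = 6

rB=6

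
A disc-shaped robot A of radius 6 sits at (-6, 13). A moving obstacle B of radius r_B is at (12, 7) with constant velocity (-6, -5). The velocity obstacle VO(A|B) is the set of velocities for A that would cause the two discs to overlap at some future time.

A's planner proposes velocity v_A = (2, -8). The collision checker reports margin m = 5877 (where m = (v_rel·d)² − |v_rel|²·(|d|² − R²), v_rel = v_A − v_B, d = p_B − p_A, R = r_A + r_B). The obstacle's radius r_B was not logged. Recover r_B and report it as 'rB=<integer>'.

m = 5877
d = (18, -6);  v_rel = (8, -3),  |v_rel|² = 73
v_rel×d = (8)·(-6) − (-3)·(18) = 6
since m = R²·73 − 6²:  R² = (36 + 5877) / 73 = 81
R = √81 = 9  ⇒  r_B = 9 − 6 = 3

rB=3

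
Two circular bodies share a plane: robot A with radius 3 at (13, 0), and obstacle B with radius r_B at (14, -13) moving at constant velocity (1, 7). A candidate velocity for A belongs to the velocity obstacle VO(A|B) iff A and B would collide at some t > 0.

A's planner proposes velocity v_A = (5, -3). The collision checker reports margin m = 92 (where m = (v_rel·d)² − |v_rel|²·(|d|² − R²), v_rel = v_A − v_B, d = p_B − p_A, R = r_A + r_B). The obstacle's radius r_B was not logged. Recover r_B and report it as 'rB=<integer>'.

m = 92
d = (1, -13);  v_rel = (4, -10),  |v_rel|² = 116
v_rel×d = (4)·(-13) − (-10)·(1) = -42
since m = R²·116 − (-42)²:  R² = (1764 + 92) / 116 = 16
R = √16 = 4  ⇒  r_B = 4 − 3 = 1

rB=1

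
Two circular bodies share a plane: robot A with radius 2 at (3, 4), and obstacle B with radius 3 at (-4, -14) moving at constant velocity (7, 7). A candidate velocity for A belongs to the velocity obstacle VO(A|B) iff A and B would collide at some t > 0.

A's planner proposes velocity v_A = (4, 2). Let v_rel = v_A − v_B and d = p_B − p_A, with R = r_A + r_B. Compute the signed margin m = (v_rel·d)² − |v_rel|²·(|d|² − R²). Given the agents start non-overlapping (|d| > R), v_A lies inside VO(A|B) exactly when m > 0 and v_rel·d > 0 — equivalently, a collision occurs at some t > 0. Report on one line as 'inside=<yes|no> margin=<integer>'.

d = (-7, -18),  |d|² = 373;  R = 2+3 = 5,  c = 373−5² = 348
v_rel = (-3, -5),  |v_rel|² = 34;  v_rel·d = (-3)·(-7) + (-5)·(-18) = 111
34·t² − 222·t + 348 = 0  ⇒  m = 111² − 34·348 = 489
m = 489 > 0,  v_rel·d = 111 > 0  ⇒  inside

inside=yes margin=489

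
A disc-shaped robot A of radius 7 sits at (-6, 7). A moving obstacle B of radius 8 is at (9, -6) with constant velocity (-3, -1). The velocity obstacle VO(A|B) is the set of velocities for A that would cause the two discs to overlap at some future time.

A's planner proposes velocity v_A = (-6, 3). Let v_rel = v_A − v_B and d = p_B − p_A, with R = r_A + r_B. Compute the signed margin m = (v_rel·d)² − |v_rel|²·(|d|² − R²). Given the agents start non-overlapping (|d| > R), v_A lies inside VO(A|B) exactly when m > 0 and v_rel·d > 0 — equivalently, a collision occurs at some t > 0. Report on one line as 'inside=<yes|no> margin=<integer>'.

d = (15, -13),  |d|² = 394;  R = 7+8 = 15,  c = 394−15² = 169
v_rel = (-3, 4),  |v_rel|² = 25;  v_rel·d = (-3)·(15) + (4)·(-13) = -97
25·t² + 194·t + 169 = 0  ⇒  m = (-97)² − 25·169 = 5184
m = 5184 > 0,  v_rel·d = -97 < 0  ⇒  outside

inside=no margin=5184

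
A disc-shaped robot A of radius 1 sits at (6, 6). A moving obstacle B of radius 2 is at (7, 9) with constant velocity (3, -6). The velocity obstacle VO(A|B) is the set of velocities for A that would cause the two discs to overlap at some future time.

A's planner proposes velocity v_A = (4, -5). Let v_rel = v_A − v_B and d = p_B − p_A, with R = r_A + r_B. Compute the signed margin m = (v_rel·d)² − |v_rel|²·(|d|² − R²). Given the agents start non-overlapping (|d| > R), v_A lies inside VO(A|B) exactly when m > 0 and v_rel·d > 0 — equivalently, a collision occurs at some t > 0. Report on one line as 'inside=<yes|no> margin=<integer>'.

d = (1, 3),  |d|² = 10;  R = 1+2 = 3,  c = 10−3² = 1
v_rel = (1, 1),  |v_rel|² = 2;  v_rel·d = (1)·(1) + (1)·(3) = 4
2·t² − 8·t + 1 = 0  ⇒  m = 4² − 2·1 = 14
m = 14 > 0,  v_rel·d = 4 > 0  ⇒  inside

inside=yes margin=14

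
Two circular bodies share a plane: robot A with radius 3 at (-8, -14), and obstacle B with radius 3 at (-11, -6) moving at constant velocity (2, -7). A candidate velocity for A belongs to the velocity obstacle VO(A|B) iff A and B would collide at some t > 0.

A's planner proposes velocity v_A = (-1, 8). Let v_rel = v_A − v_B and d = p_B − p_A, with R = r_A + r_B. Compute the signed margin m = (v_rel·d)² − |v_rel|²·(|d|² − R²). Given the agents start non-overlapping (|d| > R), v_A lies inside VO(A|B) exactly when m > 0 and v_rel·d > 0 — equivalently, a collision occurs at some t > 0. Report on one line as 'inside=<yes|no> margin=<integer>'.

d = (-3, 8),  |d|² = 73;  R = 3+3 = 6,  c = 73−6² = 37
v_rel = (-3, 15),  |v_rel|² = 234;  v_rel·d = (-3)·(-3) + (15)·(8) = 129
234·t² − 258·t + 37 = 0  ⇒  m = 129² − 234·37 = 7983
m = 7983 > 0,  v_rel·d = 129 > 0  ⇒  inside

inside=yes margin=7983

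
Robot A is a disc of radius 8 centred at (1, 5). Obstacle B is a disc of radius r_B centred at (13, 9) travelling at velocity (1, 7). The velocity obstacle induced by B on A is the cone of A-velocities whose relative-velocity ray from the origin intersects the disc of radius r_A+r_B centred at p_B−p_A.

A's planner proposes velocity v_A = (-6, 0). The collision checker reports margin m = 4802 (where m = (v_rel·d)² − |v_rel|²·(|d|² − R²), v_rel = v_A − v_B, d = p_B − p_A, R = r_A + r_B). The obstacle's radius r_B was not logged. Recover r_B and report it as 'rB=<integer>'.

m = 4802
d = (12, 4);  v_rel = (-7, -7),  |v_rel|² = 98
v_rel×d = (-7)·(4) − (-7)·(12) = 56
since m = R²·98 − 56²:  R² = (3136 + 4802) / 98 = 81
R = √81 = 9  ⇒  r_B = 9 − 8 = 1

rB=1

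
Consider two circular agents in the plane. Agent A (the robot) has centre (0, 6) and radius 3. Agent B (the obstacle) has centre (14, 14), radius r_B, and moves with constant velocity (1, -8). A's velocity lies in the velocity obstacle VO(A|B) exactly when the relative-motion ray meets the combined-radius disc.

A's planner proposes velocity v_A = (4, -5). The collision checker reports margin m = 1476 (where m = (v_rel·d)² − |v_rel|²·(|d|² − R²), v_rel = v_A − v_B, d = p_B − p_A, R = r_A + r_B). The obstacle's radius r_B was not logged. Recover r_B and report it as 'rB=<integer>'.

m = 1476
d = (14, 8);  v_rel = (3, 3),  |v_rel|² = 18
v_rel×d = (3)·(8) − (3)·(14) = -18
since m = R²·18 − (-18)²:  R² = (324 + 1476) / 18 = 100
R = √100 = 10  ⇒  r_B = 10 − 3 = 7

rB=7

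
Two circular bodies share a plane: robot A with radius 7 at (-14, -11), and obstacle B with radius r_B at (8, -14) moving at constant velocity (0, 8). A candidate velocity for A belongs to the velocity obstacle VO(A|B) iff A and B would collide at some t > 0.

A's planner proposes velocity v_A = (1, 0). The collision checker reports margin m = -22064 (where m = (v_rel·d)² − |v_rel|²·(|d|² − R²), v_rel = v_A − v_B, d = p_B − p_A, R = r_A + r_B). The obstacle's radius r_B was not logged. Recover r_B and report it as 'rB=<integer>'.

m = -22064
d = (22, -3);  v_rel = (1, -8),  |v_rel|² = 65
v_rel×d = (1)·(-3) − (-8)·(22) = 173
since m = R²·65 − 173²:  R² = (29929 + -22064) / 65 = 121
R = √121 = 11  ⇒  r_B = 11 − 7 = 4

rB=4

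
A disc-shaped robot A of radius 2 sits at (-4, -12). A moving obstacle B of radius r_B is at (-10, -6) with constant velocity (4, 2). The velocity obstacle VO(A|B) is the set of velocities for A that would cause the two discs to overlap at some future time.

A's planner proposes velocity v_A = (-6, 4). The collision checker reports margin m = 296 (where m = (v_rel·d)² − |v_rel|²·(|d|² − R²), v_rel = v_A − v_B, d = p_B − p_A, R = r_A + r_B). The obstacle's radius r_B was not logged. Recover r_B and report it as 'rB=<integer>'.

m = 296
d = (-6, 6);  v_rel = (-10, 2),  |v_rel|² = 104
v_rel×d = (-10)·(6) − (2)·(-6) = -48
since m = R²·104 − (-48)²:  R² = (2304 + 296) / 104 = 25
R = √25 = 5  ⇒  r_B = 5 − 2 = 3

rB=3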